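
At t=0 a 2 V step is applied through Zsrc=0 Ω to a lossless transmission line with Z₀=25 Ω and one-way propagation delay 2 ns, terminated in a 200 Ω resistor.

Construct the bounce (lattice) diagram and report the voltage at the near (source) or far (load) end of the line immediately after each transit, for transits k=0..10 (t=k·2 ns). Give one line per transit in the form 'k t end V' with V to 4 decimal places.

Γ_L=0.777778, Γ_S=-1.000000; launch V₁=2·25/25=2.000000
k=0 src: V=2.0000
k=1 load: inc=2.000000, refl=2.000000·0.777778=1.5556; V=0.000000+2.000000+1.555556=3.5556
k=2 src: inc=1.555556, refl=1.555556·-1.000000=-1.5556; V=2.000000+1.555556+-1.555556=2.0000
k=3 load: inc=-1.555556, refl=-1.555556·0.777778=-1.2099; V=3.555556+-1.555556+-1.209877=0.7901
k=4 src: inc=-1.209877, refl=-1.209877·-1.000000=1.2099; V=2.000000+-1.209877+1.209877=2.0000
k=5 load: inc=1.209877, refl=1.209877·0.777778=0.9410; V=0.790123+1.209877+0.941015=2.9410
k=6 src: inc=0.941015, refl=0.941015·-1.000000=-0.9410; V=2.000000+0.941015+-0.941015=2.0000
k=7 load: inc=-0.941015, refl=-0.941015·0.777778=-0.7319; V=2.941015+-0.941015+-0.731901=1.2681
k=8 src: inc=-0.731901, refl=-0.731901·-1.000000=0.7319; V=2.000000+-0.731901+0.731901=2.0000
k=9 load: inc=0.731901, refl=0.731901·0.777778=0.5693; V=1.268099+0.731901+0.569256=2.5693
k=10 src: inc=0.569256, refl=0.569256·-1.000000=-0.5693; V=2.000000+0.569256+-0.569256=2.0000

0 0 source 2.0000
1 2 load 3.5556
2 4 source 2.0000
3 6 load 0.7901
4 8 source 2.0000
5 10 load 2.9410
6 12 source 2.0000
7 14 load 1.2681
8 16 source 2.0000
9 18 load 2.5693
10 20 source 2.0000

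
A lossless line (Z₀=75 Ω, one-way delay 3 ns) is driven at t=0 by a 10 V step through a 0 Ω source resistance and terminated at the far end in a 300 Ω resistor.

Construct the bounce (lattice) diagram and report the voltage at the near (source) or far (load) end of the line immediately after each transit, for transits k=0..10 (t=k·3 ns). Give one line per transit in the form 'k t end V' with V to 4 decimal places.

Γ_L=0.600000, Γ_S=-1.000000; launch V₁=10·75/75=10.000000
k=0 src: V=10.0000
k=1 load: inc=10.000000, refl=10.000000·0.600000=6.0000; V=0.000000+10.000000+6.000000=16.0000
k=2 src: inc=6.000000, refl=6.000000·-1.000000=-6.0000; V=10.000000+6.000000+-6.000000=10.0000
k=3 load: inc=-6.000000, refl=-6.000000·0.600000=-3.6000; V=16.000000+-6.000000+-3.600000=6.4000
k=4 src: inc=-3.600000, refl=-3.600000·-1.000000=3.6000; V=10.000000+-3.600000+3.600000=10.0000
k=5 load: inc=3.600000, refl=3.600000·0.600000=2.1600; V=6.400000+3.600000+2.160000=12.1600
k=6 src: inc=2.160000, refl=2.160000·-1.000000=-2.1600; V=10.000000+2.160000+-2.160000=10.0000
k=7 load: inc=-2.160000, refl=-2.160000·0.600000=-1.2960; V=12.160000+-2.160000+-1.296000=8.7040
k=8 src: inc=-1.296000, refl=-1.296000·-1.000000=1.2960; V=10.000000+-1.296000+1.296000=10.0000
k=9 load: inc=1.296000, refl=1.296000·0.600000=0.7776; V=8.704000+1.296000+0.777600=10.7776
k=10 src: inc=0.777600, refl=0.777600·-1.000000=-0.7776; V=10.000000+0.777600+-0.777600=10.0000

0 0 source 10.0000
1 3 load 16.0000
2 6 source 10.0000
3 9 load 6.4000
4 12 source 10.0000
5 15 load 12.1600
6 18 source 10.0000
7 21 load 8.7040
8 24 source 10.0000
9 27 load 10.7776
10 30 source 10.0000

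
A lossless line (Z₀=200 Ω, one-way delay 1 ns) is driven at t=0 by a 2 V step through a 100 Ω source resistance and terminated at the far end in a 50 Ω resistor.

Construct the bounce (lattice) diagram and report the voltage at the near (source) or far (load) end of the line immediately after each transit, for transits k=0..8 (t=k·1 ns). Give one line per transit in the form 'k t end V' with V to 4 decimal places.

Γ_L=-0.600000, Γ_S=-0.333333; launch V₁=2·200/300=1.333333
k=0 src: V=1.3333
k=1 load: inc=1.333333, refl=1.333333·-0.600000=-0.8000; V=0.000000+1.333333+-0.800000=0.5333
k=2 src: inc=-0.800000, refl=-0.800000·-0.333333=0.2667; V=1.333333+-0.800000+0.266667=0.8000
k=3 load: inc=0.266667, refl=0.266667·-0.600000=-0.1600; V=0.533333+0.266667+-0.160000=0.6400
k=4 src: inc=-0.160000, refl=-0.160000·-0.333333=0.0533; V=0.800000+-0.160000+0.053333=0.6933
k=5 load: inc=0.053333, refl=0.053333·-0.600000=-0.0320; V=0.640000+0.053333+-0.032000=0.6613
k=6 src: inc=-0.032000, refl=-0.032000·-0.333333=0.0107; V=0.693333+-0.032000+0.010667=0.6720
k=7 load: inc=0.010667, refl=0.010667·-0.600000=-0.0064; V=0.661333+0.010667+-0.006400=0.6656
k=8 src: inc=-0.006400, refl=-0.006400·-0.333333=0.0021; V=0.672000+-0.006400+0.002133=0.6677

0 0 source 1.3333
1 1 load 0.5333
2 2 source 0.8000
3 3 load 0.6400
4 4 source 0.6933
5 5 load 0.6613
6 6 source 0.6720
7 7 load 0.6656
8 8 source 0.6677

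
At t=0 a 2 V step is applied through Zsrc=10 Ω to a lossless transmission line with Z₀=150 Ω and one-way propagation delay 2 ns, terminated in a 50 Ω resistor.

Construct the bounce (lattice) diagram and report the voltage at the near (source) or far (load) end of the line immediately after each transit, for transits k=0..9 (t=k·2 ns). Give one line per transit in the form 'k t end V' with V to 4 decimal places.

Γ_L=-0.500000, Γ_S=-0.875000; launch V₁=2·150/160=1.875000
k=0 src: V=1.8750
k=1 load: inc=1.875000, refl=1.875000·-0.500000=-0.9375; V=0.000000+1.875000+-0.937500=0.9375
k=2 src: inc=-0.937500, refl=-0.937500·-0.875000=0.8203; V=1.875000+-0.937500+0.820312=1.7578
k=3 load: inc=0.820312, refl=0.820312·-0.500000=-0.4102; V=0.937500+0.820312+-0.410156=1.3477
k=4 src: inc=-0.410156, refl=-0.410156·-0.875000=0.3589; V=1.757812+-0.410156+0.358887=1.7065
k=5 load: inc=0.358887, refl=0.358887·-0.500000=-0.1794; V=1.347656+0.358887+-0.179443=1.5271
k=6 src: inc=-0.179443, refl=-0.179443·-0.875000=0.1570; V=1.706543+-0.179443+0.157013=1.6841
k=7 load: inc=0.157013, refl=0.157013·-0.500000=-0.0785; V=1.527100+0.157013+-0.078506=1.6056
k=8 src: inc=-0.078506, refl=-0.078506·-0.875000=0.0687; V=1.684113+-0.078506+0.068693=1.6743
k=9 load: inc=0.068693, refl=0.068693·-0.500000=-0.0343; V=1.605606+0.068693+-0.034347=1.6400

0 0 source 1.8750
1 2 load 0.9375
2 4 source 1.7578
3 6 load 1.3477
4 8 source 1.7065
5 10 load 1.5271
6 12 source 1.6841
7 14 load 1.6056
8 16 source 1.6743
9 18 load 1.6400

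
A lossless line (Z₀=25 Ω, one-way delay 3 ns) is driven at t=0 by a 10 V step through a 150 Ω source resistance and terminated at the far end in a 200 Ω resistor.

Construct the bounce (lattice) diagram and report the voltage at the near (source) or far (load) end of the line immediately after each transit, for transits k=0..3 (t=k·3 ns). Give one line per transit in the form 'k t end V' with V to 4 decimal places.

0 0 source 1.4286
1 3 load 2.5397
2 6 source 3.3333
3 9 load 3.9506

Γ_L=0.777778, Γ_S=0.714286; launch V₁=10·25/175=1.428571
k=0 src: V=1.4286
k=1 load: inc=1.428571, refl=1.428571·0.777778=1.1111; V=0.000000+1.428571+1.111111=2.5397
k=2 src: inc=1.111111, refl=1.111111·0.714286=0.7937; V=1.428571+1.111111+0.793651=3.3333
k=3 load: inc=0.793651, refl=0.793651·0.777778=0.6173; V=2.539683+0.793651+0.617284=3.9506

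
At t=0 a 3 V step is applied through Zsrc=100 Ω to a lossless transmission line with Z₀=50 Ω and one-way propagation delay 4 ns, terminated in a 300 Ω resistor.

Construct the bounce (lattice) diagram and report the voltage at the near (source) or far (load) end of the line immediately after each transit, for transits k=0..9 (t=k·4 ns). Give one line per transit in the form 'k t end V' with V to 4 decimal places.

Γ_L=0.714286, Γ_S=0.333333; launch V₁=3·50/150=1.000000
k=0 src: V=1.0000
k=1 load: inc=1.000000, refl=1.000000·0.714286=0.7143; V=0.000000+1.000000+0.714286=1.7143
k=2 src: inc=0.714286, refl=0.714286·0.333333=0.2381; V=1.000000+0.714286+0.238095=1.9524
k=3 load: inc=0.238095, refl=0.238095·0.714286=0.1701; V=1.714286+0.238095+0.170068=2.1224
k=4 src: inc=0.170068, refl=0.170068·0.333333=0.0567; V=1.952381+0.170068+0.056689=2.1791
k=5 load: inc=0.056689, refl=0.056689·0.714286=0.0405; V=2.122449+0.056689+0.040492=2.2196
k=6 src: inc=0.040492, refl=0.040492·0.333333=0.0135; V=2.179138+0.040492+0.013497=2.2331
k=7 load: inc=0.013497, refl=0.013497·0.714286=0.0096; V=2.219631+0.013497+0.009641=2.2428
k=8 src: inc=0.009641, refl=0.009641·0.333333=0.0032; V=2.233128+0.009641+0.003214=2.2460
k=9 load: inc=0.003214, refl=0.003214·0.714286=0.0023; V=2.242769+0.003214+0.002295=2.2483

0 0 source 1.0000
1 4 load 1.7143
2 8 source 1.9524
3 12 load 2.1224
4 16 source 2.1791
5 20 load 2.2196
6 24 source 2.2331
7 28 load 2.2428
8 32 source 2.2460
9 36 load 2.2483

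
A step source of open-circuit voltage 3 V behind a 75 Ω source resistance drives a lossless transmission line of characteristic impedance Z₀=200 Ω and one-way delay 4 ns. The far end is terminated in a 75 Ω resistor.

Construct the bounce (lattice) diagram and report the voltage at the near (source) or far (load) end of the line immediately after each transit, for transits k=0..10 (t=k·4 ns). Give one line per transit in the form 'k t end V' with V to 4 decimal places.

0 0 source 2.1818
1 4 load 1.1901
2 8 source 1.6409
3 12 load 1.4360
4 16 source 1.5291
5 20 load 1.4868
6 24 source 1.5060
7 28 load 1.4973
8 32 source 1.5012
9 36 load 1.4994
10 40 source 1.5003

Γ_L=-0.454545, Γ_S=-0.454545; launch V₁=3·200/275=2.181818
k=0 src: V=2.1818
k=1 load: inc=2.181818, refl=2.181818·-0.454545=-0.9917; V=0.000000+2.181818+-0.991736=1.1901
k=2 src: inc=-0.991736, refl=-0.991736·-0.454545=0.4508; V=2.181818+-0.991736+0.450789=1.6409
k=3 load: inc=0.450789, refl=0.450789·-0.454545=-0.2049; V=1.190083+0.450789+-0.204904=1.4360
k=4 src: inc=-0.204904, refl=-0.204904·-0.454545=0.0931; V=1.640872+-0.204904+0.093138=1.5291
k=5 load: inc=0.093138, refl=0.093138·-0.454545=-0.0423; V=1.435967+0.093138+-0.042336=1.4868
k=6 src: inc=-0.042336, refl=-0.042336·-0.454545=0.0192; V=1.529106+-0.042336+0.019243=1.5060
k=7 load: inc=0.019243, refl=0.019243·-0.454545=-0.0087; V=1.486770+0.019243+-0.008747=1.4973
k=8 src: inc=-0.008747, refl=-0.008747·-0.454545=0.0040; V=1.506014+-0.008747+0.003976=1.5012
k=9 load: inc=0.003976, refl=0.003976·-0.454545=-0.0018; V=1.497267+0.003976+-0.001807=1.4994
k=10 src: inc=-0.001807, refl=-0.001807·-0.454545=0.0008; V=1.501242+-0.001807+0.000821=1.5003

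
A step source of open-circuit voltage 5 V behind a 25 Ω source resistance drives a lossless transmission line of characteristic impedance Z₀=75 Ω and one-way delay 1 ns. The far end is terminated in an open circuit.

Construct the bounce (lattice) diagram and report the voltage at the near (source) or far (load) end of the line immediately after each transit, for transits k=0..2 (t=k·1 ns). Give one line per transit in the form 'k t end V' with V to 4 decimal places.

Γ_L=1.000000, Γ_S=-0.500000; launch V₁=5·75/100=3.750000
k=0 src: V=3.7500
k=1 load: inc=3.750000, refl=3.750000·1.000000=3.7500; V=0.000000+3.750000+3.750000=7.5000
k=2 src: inc=3.750000, refl=3.750000·-0.500000=-1.8750; V=3.750000+3.750000+-1.875000=5.6250

0 0 source 3.7500
1 1 load 7.5000
2 2 source 5.6250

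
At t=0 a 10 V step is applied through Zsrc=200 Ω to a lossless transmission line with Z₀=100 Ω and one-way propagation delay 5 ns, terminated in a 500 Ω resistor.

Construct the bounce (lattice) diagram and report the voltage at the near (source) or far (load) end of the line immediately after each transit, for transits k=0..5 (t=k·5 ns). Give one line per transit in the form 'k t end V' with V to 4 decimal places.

Γ_L=0.666667, Γ_S=0.333333; launch V₁=10·100/300=3.333333
k=0 src: V=3.3333
k=1 load: inc=3.333333, refl=3.333333·0.666667=2.2222; V=0.000000+3.333333+2.222222=5.5556
k=2 src: inc=2.222222, refl=2.222222·0.333333=0.7407; V=3.333333+2.222222+0.740741=6.2963
k=3 load: inc=0.740741, refl=0.740741·0.666667=0.4938; V=5.555556+0.740741+0.493827=6.7901
k=4 src: inc=0.493827, refl=0.493827·0.333333=0.1646; V=6.296296+0.493827+0.164609=6.9547
k=5 load: inc=0.164609, refl=0.164609·0.666667=0.1097; V=6.790123+0.164609+0.109739=7.0645

0 0 source 3.3333
1 5 load 5.5556
2 10 source 6.2963
3 15 load 6.7901
4 20 source 6.9547
5 25 load 7.0645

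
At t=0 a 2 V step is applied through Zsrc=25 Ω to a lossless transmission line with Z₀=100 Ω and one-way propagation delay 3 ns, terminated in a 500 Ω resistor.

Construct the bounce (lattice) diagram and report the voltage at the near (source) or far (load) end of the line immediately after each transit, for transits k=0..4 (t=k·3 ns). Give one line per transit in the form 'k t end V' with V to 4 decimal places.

0 0 source 1.6000
1 3 load 2.6667
2 6 source 2.0267
3 9 load 1.6000
4 12 source 1.8560

Γ_L=0.666667, Γ_S=-0.600000; launch V₁=2·100/125=1.600000
k=0 src: V=1.6000
k=1 load: inc=1.600000, refl=1.600000·0.666667=1.0667; V=0.000000+1.600000+1.066667=2.6667
k=2 src: inc=1.066667, refl=1.066667·-0.600000=-0.6400; V=1.600000+1.066667+-0.640000=2.0267
k=3 load: inc=-0.640000, refl=-0.640000·0.666667=-0.4267; V=2.666667+-0.640000+-0.426667=1.6000
k=4 src: inc=-0.426667, refl=-0.426667·-0.600000=0.2560; V=2.026667+-0.426667+0.256000=1.8560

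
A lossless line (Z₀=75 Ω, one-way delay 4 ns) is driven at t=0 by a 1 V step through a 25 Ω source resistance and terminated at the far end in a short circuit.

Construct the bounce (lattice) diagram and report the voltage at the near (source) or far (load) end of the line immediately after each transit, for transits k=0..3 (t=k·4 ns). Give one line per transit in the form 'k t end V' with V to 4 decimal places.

Γ_L=-1.000000, Γ_S=-0.500000; launch V₁=1·75/100=0.750000
k=0 src: V=0.7500
k=1 load: inc=0.750000, refl=0.750000·-1.000000=-0.7500; V=0.000000+0.750000+-0.750000=0.0000
k=2 src: inc=-0.750000, refl=-0.750000·-0.500000=0.3750; V=0.750000+-0.750000+0.375000=0.3750
k=3 load: inc=0.375000, refl=0.375000·-1.000000=-0.3750; V=0.000000+0.375000+-0.375000=0.0000

0 0 source 0.7500
1 4 load 0.0000
2 8 source 0.3750
3 12 load 0.0000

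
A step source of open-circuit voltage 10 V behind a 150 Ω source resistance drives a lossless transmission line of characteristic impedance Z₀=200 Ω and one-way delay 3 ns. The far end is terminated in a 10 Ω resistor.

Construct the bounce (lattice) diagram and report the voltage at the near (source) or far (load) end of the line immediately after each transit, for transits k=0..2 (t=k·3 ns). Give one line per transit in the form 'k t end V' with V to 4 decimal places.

Γ_L=-0.904762, Γ_S=-0.142857; launch V₁=10·200/350=5.714286
k=0 src: V=5.7143
k=1 load: inc=5.714286, refl=5.714286·-0.904762=-5.1701; V=0.000000+5.714286+-5.170068=0.5442
k=2 src: inc=-5.170068, refl=-5.170068·-0.142857=0.7386; V=5.714286+-5.170068+0.738581=1.2828

0 0 source 5.7143
1 3 load 0.5442
2 6 source 1.2828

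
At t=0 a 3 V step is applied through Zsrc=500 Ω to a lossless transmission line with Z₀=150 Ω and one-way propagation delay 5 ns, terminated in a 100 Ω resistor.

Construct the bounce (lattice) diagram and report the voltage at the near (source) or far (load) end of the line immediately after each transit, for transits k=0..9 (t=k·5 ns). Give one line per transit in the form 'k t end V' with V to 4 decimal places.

Γ_L=-0.200000, Γ_S=0.538462; launch V₁=3·150/650=0.692308
k=0 src: V=0.6923
k=1 load: inc=0.692308, refl=0.692308·-0.200000=-0.1385; V=0.000000+0.692308+-0.138462=0.5538
k=2 src: inc=-0.138462, refl=-0.138462·0.538462=-0.0746; V=0.692308+-0.138462+-0.074556=0.4793
k=3 load: inc=-0.074556, refl=-0.074556·-0.200000=0.0149; V=0.553846+-0.074556+0.014911=0.4942
k=4 src: inc=0.014911, refl=0.014911·0.538462=0.0080; V=0.479290+0.014911+0.008029=0.5022
k=5 load: inc=0.008029, refl=0.008029·-0.200000=-0.0016; V=0.494201+0.008029+-0.001606=0.5006
k=6 src: inc=-0.001606, refl=-0.001606·0.538462=-0.0009; V=0.502230+-0.001606+-0.000865=0.4998
k=7 load: inc=-0.000865, refl=-0.000865·-0.200000=0.0002; V=0.500624+-0.000865+0.000173=0.4999
k=8 src: inc=0.000173, refl=0.000173·0.538462=0.0001; V=0.499760+0.000173+0.000093=0.5000
k=9 load: inc=0.000093, refl=0.000093·-0.200000=-0.0000; V=0.499933+0.000093+-0.000019=0.5000

0 0 source 0.6923
1 5 load 0.5538
2 10 source 0.4793
3 15 load 0.4942
4 20 source 0.5022
5 25 load 0.5006
6 30 source 0.4998
7 35 load 0.4999
8 40 source 0.5000
9 45 load 0.5000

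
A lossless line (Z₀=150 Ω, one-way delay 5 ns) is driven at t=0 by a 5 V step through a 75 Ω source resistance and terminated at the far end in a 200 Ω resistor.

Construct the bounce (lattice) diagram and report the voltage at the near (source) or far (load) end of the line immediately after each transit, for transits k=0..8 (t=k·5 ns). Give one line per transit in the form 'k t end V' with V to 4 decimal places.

0 0 source 3.3333
1 5 load 3.8095
2 10 source 3.6508
3 15 load 3.6281
4 20 source 3.6357
5 25 load 3.6368
6 30 source 3.6364
7 35 load 3.6363
8 40 source 3.6364

Γ_L=0.142857, Γ_S=-0.333333; launch V₁=5·150/225=3.333333
k=0 src: V=3.3333
k=1 load: inc=3.333333, refl=3.333333·0.142857=0.4762; V=0.000000+3.333333+0.476190=3.8095
k=2 src: inc=0.476190, refl=0.476190·-0.333333=-0.1587; V=3.333333+0.476190+-0.158730=3.6508
k=3 load: inc=-0.158730, refl=-0.158730·0.142857=-0.0227; V=3.809524+-0.158730+-0.022676=3.6281
k=4 src: inc=-0.022676, refl=-0.022676·-0.333333=0.0076; V=3.650794+-0.022676+0.007559=3.6357
k=5 load: inc=0.007559, refl=0.007559·0.142857=0.0011; V=3.628118+0.007559+0.001080=3.6368
k=6 src: inc=0.001080, refl=0.001080·-0.333333=-0.0004; V=3.635676+0.001080+-0.000360=3.6364
k=7 load: inc=-0.000360, refl=-0.000360·0.142857=-0.0001; V=3.636756+-0.000360+-0.000051=3.6363
k=8 src: inc=-0.000051, refl=-0.000051·-0.333333=0.0000; V=3.636396+-0.000051+0.000017=3.6364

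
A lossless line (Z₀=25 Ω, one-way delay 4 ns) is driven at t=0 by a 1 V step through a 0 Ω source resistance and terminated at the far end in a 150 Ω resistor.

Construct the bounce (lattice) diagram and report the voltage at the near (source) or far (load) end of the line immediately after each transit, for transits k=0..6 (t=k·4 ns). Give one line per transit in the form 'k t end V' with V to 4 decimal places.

0 0 source 1.0000
1 4 load 1.7143
2 8 source 1.0000
3 12 load 0.4898
4 16 source 1.0000
5 20 load 1.3644
6 24 source 1.0000

Γ_L=0.714286, Γ_S=-1.000000; launch V₁=1·25/25=1.000000
k=0 src: V=1.0000
k=1 load: inc=1.000000, refl=1.000000·0.714286=0.7143; V=0.000000+1.000000+0.714286=1.7143
k=2 src: inc=0.714286, refl=0.714286·-1.000000=-0.7143; V=1.000000+0.714286+-0.714286=1.0000
k=3 load: inc=-0.714286, refl=-0.714286·0.714286=-0.5102; V=1.714286+-0.714286+-0.510204=0.4898
k=4 src: inc=-0.510204, refl=-0.510204·-1.000000=0.5102; V=1.000000+-0.510204+0.510204=1.0000
k=5 load: inc=0.510204, refl=0.510204·0.714286=0.3644; V=0.489796+0.510204+0.364431=1.3644
k=6 src: inc=0.364431, refl=0.364431·-1.000000=-0.3644; V=1.000000+0.364431+-0.364431=1.0000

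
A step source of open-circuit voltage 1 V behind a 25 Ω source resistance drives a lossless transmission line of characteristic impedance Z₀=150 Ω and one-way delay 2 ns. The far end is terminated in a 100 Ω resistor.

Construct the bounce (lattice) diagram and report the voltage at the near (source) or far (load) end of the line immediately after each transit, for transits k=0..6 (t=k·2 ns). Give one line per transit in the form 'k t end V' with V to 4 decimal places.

Γ_L=-0.200000, Γ_S=-0.714286; launch V₁=1·150/175=0.857143
k=0 src: V=0.8571
k=1 load: inc=0.857143, refl=0.857143·-0.200000=-0.1714; V=0.000000+0.857143+-0.171429=0.6857
k=2 src: inc=-0.171429, refl=-0.171429·-0.714286=0.1224; V=0.857143+-0.171429+0.122449=0.8082
k=3 load: inc=0.122449, refl=0.122449·-0.200000=-0.0245; V=0.685714+0.122449+-0.024490=0.7837
k=4 src: inc=-0.024490, refl=-0.024490·-0.714286=0.0175; V=0.808163+-0.024490+0.017493=0.8012
k=5 load: inc=0.017493, refl=0.017493·-0.200000=-0.0035; V=0.783673+0.017493+-0.003499=0.7977
k=6 src: inc=-0.003499, refl=-0.003499·-0.714286=0.0025; V=0.801166+-0.003499+0.002499=0.8002

0 0 source 0.8571
1 2 load 0.6857
2 4 source 0.8082
3 6 load 0.7837
4 8 source 0.8012
5 10 load 0.7977
6 12 source 0.8002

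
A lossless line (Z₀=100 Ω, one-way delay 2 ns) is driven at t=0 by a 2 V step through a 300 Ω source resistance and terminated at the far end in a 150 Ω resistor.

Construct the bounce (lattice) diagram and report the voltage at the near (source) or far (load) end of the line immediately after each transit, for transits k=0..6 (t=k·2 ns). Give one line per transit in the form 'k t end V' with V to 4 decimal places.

0 0 source 0.5000
1 2 load 0.6000
2 4 source 0.6500
3 6 load 0.6600
4 8 source 0.6650
5 10 load 0.6660
6 12 source 0.6665

Γ_L=0.200000, Γ_S=0.500000; launch V₁=2·100/400=0.500000
k=0 src: V=0.5000
k=1 load: inc=0.500000, refl=0.500000·0.200000=0.1000; V=0.000000+0.500000+0.100000=0.6000
k=2 src: inc=0.100000, refl=0.100000·0.500000=0.0500; V=0.500000+0.100000+0.050000=0.6500
k=3 load: inc=0.050000, refl=0.050000·0.200000=0.0100; V=0.600000+0.050000+0.010000=0.6600
k=4 src: inc=0.010000, refl=0.010000·0.500000=0.0050; V=0.650000+0.010000+0.005000=0.6650
k=5 load: inc=0.005000, refl=0.005000·0.200000=0.0010; V=0.660000+0.005000+0.001000=0.6660
k=6 src: inc=0.001000, refl=0.001000·0.500000=0.0005; V=0.665000+0.001000+0.000500=0.6665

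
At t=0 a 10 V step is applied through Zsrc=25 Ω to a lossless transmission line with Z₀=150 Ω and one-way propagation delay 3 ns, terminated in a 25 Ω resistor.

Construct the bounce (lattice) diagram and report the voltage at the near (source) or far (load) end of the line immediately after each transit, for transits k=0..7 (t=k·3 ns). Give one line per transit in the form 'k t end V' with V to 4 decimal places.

Γ_L=-0.714286, Γ_S=-0.714286; launch V₁=10·150/175=8.571429
k=0 src: V=8.5714
k=1 load: inc=8.571429, refl=8.571429·-0.714286=-6.1224; V=0.000000+8.571429+-6.122449=2.4490
k=2 src: inc=-6.122449, refl=-6.122449·-0.714286=4.3732; V=8.571429+-6.122449+4.373178=6.8222
k=3 load: inc=4.373178, refl=4.373178·-0.714286=-3.1237; V=2.448980+4.373178+-3.123698=3.6985
k=4 src: inc=-3.123698, refl=-3.123698·-0.714286=2.2312; V=6.822157+-3.123698+2.231213=5.9297
k=5 load: inc=2.231213, refl=2.231213·-0.714286=-1.5937; V=3.698459+2.231213+-1.593724=4.3359
k=6 src: inc=-1.593724, refl=-1.593724·-0.714286=1.1384; V=5.929672+-1.593724+1.138374=5.4743
k=7 load: inc=1.138374, refl=1.138374·-0.714286=-0.8131; V=4.335948+1.138374+-0.813124=4.6612

0 0 source 8.5714
1 3 load 2.4490
2 6 source 6.8222
3 9 load 3.6985
4 12 source 5.9297
5 15 load 4.3359
6 18 source 5.4743
7 21 load 4.6612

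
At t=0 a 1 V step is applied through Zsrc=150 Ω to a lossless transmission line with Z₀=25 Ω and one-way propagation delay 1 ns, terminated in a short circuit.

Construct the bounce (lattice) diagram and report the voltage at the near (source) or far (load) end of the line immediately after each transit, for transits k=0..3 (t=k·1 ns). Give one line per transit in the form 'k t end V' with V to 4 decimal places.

Γ_L=-1.000000, Γ_S=0.714286; launch V₁=1·25/175=0.142857
k=0 src: V=0.1429
k=1 load: inc=0.142857, refl=0.142857·-1.000000=-0.1429; V=0.000000+0.142857+-0.142857=0.0000
k=2 src: inc=-0.142857, refl=-0.142857·0.714286=-0.1020; V=0.142857+-0.142857+-0.102041=-0.1020
k=3 load: inc=-0.102041, refl=-0.102041·-1.000000=0.1020; V=0.000000+-0.102041+0.102041=0.0000

0 0 source 0.1429
1 1 load 0.0000
2 2 source -0.1020
3 3 load 0.0000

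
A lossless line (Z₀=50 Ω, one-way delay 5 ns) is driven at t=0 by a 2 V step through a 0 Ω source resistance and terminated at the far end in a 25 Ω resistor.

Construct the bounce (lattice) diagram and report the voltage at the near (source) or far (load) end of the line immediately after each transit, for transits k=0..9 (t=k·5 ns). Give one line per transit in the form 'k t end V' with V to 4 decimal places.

Γ_L=-0.333333, Γ_S=-1.000000; launch V₁=2·50/50=2.000000
k=0 src: V=2.0000
k=1 load: inc=2.000000, refl=2.000000·-0.333333=-0.6667; V=0.000000+2.000000+-0.666667=1.3333
k=2 src: inc=-0.666667, refl=-0.666667·-1.000000=0.6667; V=2.000000+-0.666667+0.666667=2.0000
k=3 load: inc=0.666667, refl=0.666667·-0.333333=-0.2222; V=1.333333+0.666667+-0.222222=1.7778
k=4 src: inc=-0.222222, refl=-0.222222·-1.000000=0.2222; V=2.000000+-0.222222+0.222222=2.0000
k=5 load: inc=0.222222, refl=0.222222·-0.333333=-0.0741; V=1.777778+0.222222+-0.074074=1.9259
k=6 src: inc=-0.074074, refl=-0.074074·-1.000000=0.0741; V=2.000000+-0.074074+0.074074=2.0000
k=7 load: inc=0.074074, refl=0.074074·-0.333333=-0.0247; V=1.925926+0.074074+-0.024691=1.9753
k=8 src: inc=-0.024691, refl=-0.024691·-1.000000=0.0247; V=2.000000+-0.024691+0.024691=2.0000
k=9 load: inc=0.024691, refl=0.024691·-0.333333=-0.0082; V=1.975309+0.024691+-0.008230=1.9918

0 0 source 2.0000
1 5 load 1.3333
2 10 source 2.0000
3 15 load 1.7778
4 20 source 2.0000
5 25 load 1.9259
6 30 source 2.0000
7 35 load 1.9753
8 40 source 2.0000
9 45 load 1.9918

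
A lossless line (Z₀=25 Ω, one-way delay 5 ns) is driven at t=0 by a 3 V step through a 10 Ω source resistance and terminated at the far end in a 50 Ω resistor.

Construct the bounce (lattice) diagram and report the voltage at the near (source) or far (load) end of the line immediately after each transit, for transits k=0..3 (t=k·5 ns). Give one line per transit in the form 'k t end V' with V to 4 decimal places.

0 0 source 2.1429
1 5 load 2.8571
2 10 source 2.5510
3 15 load 2.4490

Γ_L=0.333333, Γ_S=-0.428571; launch V₁=3·25/35=2.142857
k=0 src: V=2.1429
k=1 load: inc=2.142857, refl=2.142857·0.333333=0.7143; V=0.000000+2.142857+0.714286=2.8571
k=2 src: inc=0.714286, refl=0.714286·-0.428571=-0.3061; V=2.142857+0.714286+-0.306122=2.5510
k=3 load: inc=-0.306122, refl=-0.306122·0.333333=-0.1020; V=2.857143+-0.306122+-0.102041=2.4490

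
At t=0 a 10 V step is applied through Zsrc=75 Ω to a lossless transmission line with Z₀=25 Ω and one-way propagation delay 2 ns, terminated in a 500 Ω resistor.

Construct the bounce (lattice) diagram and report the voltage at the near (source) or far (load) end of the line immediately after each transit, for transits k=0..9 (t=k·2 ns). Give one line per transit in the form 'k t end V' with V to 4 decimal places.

0 0 source 2.5000
1 2 load 4.7619
2 4 source 5.8929
3 6 load 6.9161
4 8 source 7.4277
5 10 load 7.8906
6 12 source 8.1221
7 14 load 8.3315
8 16 source 8.4362
9 18 load 8.5309

Γ_L=0.904762, Γ_S=0.500000; launch V₁=10·25/100=2.500000
k=0 src: V=2.5000
k=1 load: inc=2.500000, refl=2.500000·0.904762=2.2619; V=0.000000+2.500000+2.261905=4.7619
k=2 src: inc=2.261905, refl=2.261905·0.500000=1.1310; V=2.500000+2.261905+1.130952=5.8929
k=3 load: inc=1.130952, refl=1.130952·0.904762=1.0232; V=4.761905+1.130952+1.023243=6.9161
k=4 src: inc=1.023243, refl=1.023243·0.500000=0.5116; V=5.892857+1.023243+0.511621=7.4277
k=5 load: inc=0.511621, refl=0.511621·0.904762=0.4629; V=6.916100+0.511621+0.462895=7.8906
k=6 src: inc=0.462895, refl=0.462895·0.500000=0.2314; V=7.427721+0.462895+0.231448=8.1221
k=7 load: inc=0.231448, refl=0.231448·0.904762=0.2094; V=7.890617+0.231448+0.209405=8.3315
k=8 src: inc=0.209405, refl=0.209405·0.500000=0.1047; V=8.122064+0.209405+0.104703=8.4362
k=9 load: inc=0.104703, refl=0.104703·0.904762=0.0947; V=8.331469+0.104703+0.094731=8.5309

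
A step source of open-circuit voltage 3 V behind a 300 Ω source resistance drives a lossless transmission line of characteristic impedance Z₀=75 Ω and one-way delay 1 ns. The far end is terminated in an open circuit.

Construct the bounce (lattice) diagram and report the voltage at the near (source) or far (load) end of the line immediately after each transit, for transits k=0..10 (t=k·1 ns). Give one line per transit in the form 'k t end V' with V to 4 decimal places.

0 0 source 0.6000
1 1 load 1.2000
2 2 source 1.5600
3 3 load 1.9200
4 4 source 2.1360
5 5 load 2.3520
6 6 source 2.4816
7 7 load 2.6112
8 8 source 2.6890
9 9 load 2.7667
10 10 source 2.8134

Γ_L=1.000000, Γ_S=0.600000; launch V₁=3·75/375=0.600000
k=0 src: V=0.6000
k=1 load: inc=0.600000, refl=0.600000·1.000000=0.6000; V=0.000000+0.600000+0.600000=1.2000
k=2 src: inc=0.600000, refl=0.600000·0.600000=0.3600; V=0.600000+0.600000+0.360000=1.5600
k=3 load: inc=0.360000, refl=0.360000·1.000000=0.3600; V=1.200000+0.360000+0.360000=1.9200
k=4 src: inc=0.360000, refl=0.360000·0.600000=0.2160; V=1.560000+0.360000+0.216000=2.1360
k=5 load: inc=0.216000, refl=0.216000·1.000000=0.2160; V=1.920000+0.216000+0.216000=2.3520
k=6 src: inc=0.216000, refl=0.216000·0.600000=0.1296; V=2.136000+0.216000+0.129600=2.4816
k=7 load: inc=0.129600, refl=0.129600·1.000000=0.1296; V=2.352000+0.129600+0.129600=2.6112
k=8 src: inc=0.129600, refl=0.129600·0.600000=0.0778; V=2.481600+0.129600+0.077760=2.6890
k=9 load: inc=0.077760, refl=0.077760·1.000000=0.0778; V=2.611200+0.077760+0.077760=2.7667
k=10 src: inc=0.077760, refl=0.077760·0.600000=0.0467; V=2.688960+0.077760+0.046656=2.8134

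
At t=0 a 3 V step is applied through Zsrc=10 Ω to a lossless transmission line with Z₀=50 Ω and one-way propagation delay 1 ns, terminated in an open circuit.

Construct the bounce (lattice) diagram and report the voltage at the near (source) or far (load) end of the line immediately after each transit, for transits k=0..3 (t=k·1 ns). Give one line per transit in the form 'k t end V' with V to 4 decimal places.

Γ_L=1.000000, Γ_S=-0.666667; launch V₁=3·50/60=2.500000
k=0 src: V=2.5000
k=1 load: inc=2.500000, refl=2.500000·1.000000=2.5000; V=0.000000+2.500000+2.500000=5.0000
k=2 src: inc=2.500000, refl=2.500000·-0.666667=-1.6667; V=2.500000+2.500000+-1.666667=3.3333
k=3 load: inc=-1.666667, refl=-1.666667·1.000000=-1.6667; V=5.000000+-1.666667+-1.666667=1.6667

0 0 source 2.5000
1 1 load 5.0000
2 2 source 3.3333
3 3 load 1.6667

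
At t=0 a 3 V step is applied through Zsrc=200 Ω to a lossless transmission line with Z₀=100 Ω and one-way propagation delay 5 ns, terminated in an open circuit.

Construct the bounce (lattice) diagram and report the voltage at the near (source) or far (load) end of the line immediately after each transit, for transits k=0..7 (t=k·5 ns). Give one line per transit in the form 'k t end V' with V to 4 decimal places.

Γ_L=1.000000, Γ_S=0.333333; launch V₁=3·100/300=1.000000
k=0 src: V=1.0000
k=1 load: inc=1.000000, refl=1.000000·1.000000=1.0000; V=0.000000+1.000000+1.000000=2.0000
k=2 src: inc=1.000000, refl=1.000000·0.333333=0.3333; V=1.000000+1.000000+0.333333=2.3333
k=3 load: inc=0.333333, refl=0.333333·1.000000=0.3333; V=2.000000+0.333333+0.333333=2.6667
k=4 src: inc=0.333333, refl=0.333333·0.333333=0.1111; V=2.333333+0.333333+0.111111=2.7778
k=5 load: inc=0.111111, refl=0.111111·1.000000=0.1111; V=2.666667+0.111111+0.111111=2.8889
k=6 src: inc=0.111111, refl=0.111111·0.333333=0.0370; V=2.777778+0.111111+0.037037=2.9259
k=7 load: inc=0.037037, refl=0.037037·1.000000=0.0370; V=2.888889+0.037037+0.037037=2.9630

0 0 source 1.0000
1 5 load 2.0000
2 10 source 2.3333
3 15 load 2.6667
4 20 source 2.7778
5 25 load 2.8889
6 30 source 2.9259
7 35 load 2.9630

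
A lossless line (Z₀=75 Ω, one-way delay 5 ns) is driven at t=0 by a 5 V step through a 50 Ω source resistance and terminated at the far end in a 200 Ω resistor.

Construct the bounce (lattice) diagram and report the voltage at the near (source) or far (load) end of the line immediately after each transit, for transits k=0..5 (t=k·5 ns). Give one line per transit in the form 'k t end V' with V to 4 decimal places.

Γ_L=0.454545, Γ_S=-0.200000; launch V₁=5·75/125=3.000000
k=0 src: V=3.0000
k=1 load: inc=3.000000, refl=3.000000·0.454545=1.3636; V=0.000000+3.000000+1.363636=4.3636
k=2 src: inc=1.363636, refl=1.363636·-0.200000=-0.2727; V=3.000000+1.363636+-0.272727=4.0909
k=3 load: inc=-0.272727, refl=-0.272727·0.454545=-0.1240; V=4.363636+-0.272727+-0.123967=3.9669
k=4 src: inc=-0.123967, refl=-0.123967·-0.200000=0.0248; V=4.090909+-0.123967+0.024793=3.9917
k=5 load: inc=0.024793, refl=0.024793·0.454545=0.0113; V=3.966942+0.024793+0.011270=4.0030

0 0 source 3.0000
1 5 load 4.3636
2 10 source 4.0909
3 15 load 3.9669
4 20 source 3.9917
5 25 load 4.0030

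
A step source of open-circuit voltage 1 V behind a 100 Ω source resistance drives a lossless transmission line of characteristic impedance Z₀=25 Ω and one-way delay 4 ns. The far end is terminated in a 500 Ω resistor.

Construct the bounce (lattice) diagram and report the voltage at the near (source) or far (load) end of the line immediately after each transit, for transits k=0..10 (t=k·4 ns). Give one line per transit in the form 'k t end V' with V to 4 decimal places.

0 0 source 0.2000
1 4 load 0.3810
2 8 source 0.4895
3 12 load 0.5878
4 16 source 0.6467
5 20 load 0.7000
6 24 source 0.7320
7 28 load 0.7610
8 32 source 0.7783
9 36 load 0.7940
10 40 source 0.8035

Γ_L=0.904762, Γ_S=0.600000; launch V₁=1·25/125=0.200000
k=0 src: V=0.2000
k=1 load: inc=0.200000, refl=0.200000·0.904762=0.1810; V=0.000000+0.200000+0.180952=0.3810
k=2 src: inc=0.180952, refl=0.180952·0.600000=0.1086; V=0.200000+0.180952+0.108571=0.4895
k=3 load: inc=0.108571, refl=0.108571·0.904762=0.0982; V=0.380952+0.108571+0.098231=0.5878
k=4 src: inc=0.098231, refl=0.098231·0.600000=0.0589; V=0.489524+0.098231+0.058939=0.6467
k=5 load: inc=0.058939, refl=0.058939·0.904762=0.0533; V=0.587755+0.058939+0.053326=0.7000
k=6 src: inc=0.053326, refl=0.053326·0.600000=0.0320; V=0.646694+0.053326+0.031995=0.7320
k=7 load: inc=0.031995, refl=0.031995·0.904762=0.0289; V=0.700019+0.031995+0.028948=0.7610
k=8 src: inc=0.028948, refl=0.028948·0.600000=0.0174; V=0.732015+0.028948+0.017369=0.7783
k=9 load: inc=0.017369, refl=0.017369·0.904762=0.0157; V=0.760963+0.017369+0.015715=0.7940
k=10 src: inc=0.015715, refl=0.015715·0.600000=0.0094; V=0.778332+0.015715+0.009429=0.8035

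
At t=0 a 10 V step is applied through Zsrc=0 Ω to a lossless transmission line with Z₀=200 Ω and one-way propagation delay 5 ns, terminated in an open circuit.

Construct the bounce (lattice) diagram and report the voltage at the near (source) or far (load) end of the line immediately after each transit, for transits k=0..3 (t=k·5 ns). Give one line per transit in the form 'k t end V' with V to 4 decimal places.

Γ_L=1.000000, Γ_S=-1.000000; launch V₁=10·200/200=10.000000
k=0 src: V=10.0000
k=1 load: inc=10.000000, refl=10.000000·1.000000=10.0000; V=0.000000+10.000000+10.000000=20.0000
k=2 src: inc=10.000000, refl=10.000000·-1.000000=-10.0000; V=10.000000+10.000000+-10.000000=10.0000
k=3 load: inc=-10.000000, refl=-10.000000·1.000000=-10.0000; V=20.000000+-10.000000+-10.000000=0.0000

0 0 source 10.0000
1 5 load 20.0000
2 10 source 10.0000
3 15 load 0.0000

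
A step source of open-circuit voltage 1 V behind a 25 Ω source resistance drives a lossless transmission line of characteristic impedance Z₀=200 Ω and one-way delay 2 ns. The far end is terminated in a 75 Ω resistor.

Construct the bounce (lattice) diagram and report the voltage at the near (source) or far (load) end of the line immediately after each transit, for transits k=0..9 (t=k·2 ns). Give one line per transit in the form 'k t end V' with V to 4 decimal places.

Γ_L=-0.454545, Γ_S=-0.777778; launch V₁=1·200/225=0.888889
k=0 src: V=0.8889
k=1 load: inc=0.888889, refl=0.888889·-0.454545=-0.4040; V=0.000000+0.888889+-0.404040=0.4848
k=2 src: inc=-0.404040, refl=-0.404040·-0.777778=0.3143; V=0.888889+-0.404040+0.314254=0.7991
k=3 load: inc=0.314254, refl=0.314254·-0.454545=-0.1428; V=0.484848+0.314254+-0.142843=0.6563
k=4 src: inc=-0.142843, refl=-0.142843·-0.777778=0.1111; V=0.799102+-0.142843+0.111100=0.7674
k=5 load: inc=0.111100, refl=0.111100·-0.454545=-0.0505; V=0.656260+0.111100+-0.050500=0.7169
k=6 src: inc=-0.050500, refl=-0.050500·-0.777778=0.0393; V=0.767359+-0.050500+0.039278=0.7561
k=7 load: inc=0.039278, refl=0.039278·-0.454545=-0.0179; V=0.716859+0.039278+-0.017853=0.7383
k=8 src: inc=-0.017853, refl=-0.017853·-0.777778=0.0139; V=0.756137+-0.017853+0.013886=0.7522
k=9 load: inc=0.013886, refl=0.013886·-0.454545=-0.0063; V=0.738284+0.013886+-0.006312=0.7459

0 0 source 0.8889
1 2 load 0.4848
2 4 source 0.7991
3 6 load 0.6563
4 8 source 0.7674
5 10 load 0.7169
6 12 source 0.7561
7 14 load 0.7383
8 16 source 0.7522
9 18 load 0.7459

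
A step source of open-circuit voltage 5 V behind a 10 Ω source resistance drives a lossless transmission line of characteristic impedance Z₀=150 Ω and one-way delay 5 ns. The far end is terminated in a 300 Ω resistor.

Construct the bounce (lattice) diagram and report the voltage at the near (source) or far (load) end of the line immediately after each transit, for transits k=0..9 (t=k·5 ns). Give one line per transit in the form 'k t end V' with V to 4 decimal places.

Γ_L=0.333333, Γ_S=-0.875000; launch V₁=5·150/160=4.687500
k=0 src: V=4.6875
k=1 load: inc=4.687500, refl=4.687500·0.333333=1.5625; V=0.000000+4.687500+1.562500=6.2500
k=2 src: inc=1.562500, refl=1.562500·-0.875000=-1.3672; V=4.687500+1.562500+-1.367188=4.8828
k=3 load: inc=-1.367188, refl=-1.367188·0.333333=-0.4557; V=6.250000+-1.367188+-0.455729=4.4271
k=4 src: inc=-0.455729, refl=-0.455729·-0.875000=0.3988; V=4.882812+-0.455729+0.398763=4.8258
k=5 load: inc=0.398763, refl=0.398763·0.333333=0.1329; V=4.427083+0.398763+0.132921=4.9588
k=6 src: inc=0.132921, refl=0.132921·-0.875000=-0.1163; V=4.825846+0.132921+-0.116306=4.8425
k=7 load: inc=-0.116306, refl=-0.116306·0.333333=-0.0388; V=4.958767+-0.116306+-0.038769=4.8037
k=8 src: inc=-0.038769, refl=-0.038769·-0.875000=0.0339; V=4.842461+-0.038769+0.033923=4.8376
k=9 load: inc=0.033923, refl=0.033923·0.333333=0.0113; V=4.803693+0.033923+0.011308=4.8489

0 0 source 4.6875
1 5 load 6.2500
2 10 source 4.8828
3 15 load 4.4271
4 20 source 4.8258
5 25 load 4.9588
6 30 source 4.8425
7 35 load 4.8037
8 40 source 4.8376
9 45 load 4.8489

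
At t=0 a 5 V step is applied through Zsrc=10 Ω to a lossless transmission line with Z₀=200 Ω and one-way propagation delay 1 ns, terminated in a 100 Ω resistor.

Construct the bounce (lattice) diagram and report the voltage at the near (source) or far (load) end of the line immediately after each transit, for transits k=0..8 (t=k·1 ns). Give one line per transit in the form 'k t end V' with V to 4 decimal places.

Γ_L=-0.333333, Γ_S=-0.904762; launch V₁=5·200/210=4.761905
k=0 src: V=4.7619
k=1 load: inc=4.761905, refl=4.761905·-0.333333=-1.5873; V=0.000000+4.761905+-1.587302=3.1746
k=2 src: inc=-1.587302, refl=-1.587302·-0.904762=1.4361; V=4.761905+-1.587302+1.436130=4.6107
k=3 load: inc=1.436130, refl=1.436130·-0.333333=-0.4787; V=3.174603+1.436130+-0.478710=4.1320
k=4 src: inc=-0.478710, refl=-0.478710·-0.904762=0.4331; V=4.610733+-0.478710+0.433119=4.5651
k=5 load: inc=0.433119, refl=0.433119·-0.333333=-0.1444; V=4.132023+0.433119+-0.144373=4.4208
k=6 src: inc=-0.144373, refl=-0.144373·-0.904762=0.1306; V=4.565142+-0.144373+0.130623=4.5514
k=7 load: inc=0.130623, refl=0.130623·-0.333333=-0.0435; V=4.420769+0.130623+-0.043541=4.5079
k=8 src: inc=-0.043541, refl=-0.043541·-0.904762=0.0394; V=4.551392+-0.043541+0.039394=4.5472

0 0 source 4.7619
1 1 load 3.1746
2 2 source 4.6107
3 3 load 4.1320
4 4 source 4.5651
5 5 load 4.4208
6 6 source 4.5514
7 7 load 4.5079
8 8 source 4.5472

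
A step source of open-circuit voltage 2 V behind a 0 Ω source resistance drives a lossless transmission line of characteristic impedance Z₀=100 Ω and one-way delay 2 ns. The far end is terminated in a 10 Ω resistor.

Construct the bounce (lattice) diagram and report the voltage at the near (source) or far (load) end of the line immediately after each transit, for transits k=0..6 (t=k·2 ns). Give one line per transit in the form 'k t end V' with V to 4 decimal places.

0 0 source 2.0000
1 2 load 0.3636
2 4 source 2.0000
3 6 load 0.6612
4 8 source 2.0000
5 10 load 0.9046
6 12 source 2.0000

Γ_L=-0.818182, Γ_S=-1.000000; launch V₁=2·100/100=2.000000
k=0 src: V=2.0000
k=1 load: inc=2.000000, refl=2.000000·-0.818182=-1.6364; V=0.000000+2.000000+-1.636364=0.3636
k=2 src: inc=-1.636364, refl=-1.636364·-1.000000=1.6364; V=2.000000+-1.636364+1.636364=2.0000
k=3 load: inc=1.636364, refl=1.636364·-0.818182=-1.3388; V=0.363636+1.636364+-1.338843=0.6612
k=4 src: inc=-1.338843, refl=-1.338843·-1.000000=1.3388; V=2.000000+-1.338843+1.338843=2.0000
k=5 load: inc=1.338843, refl=1.338843·-0.818182=-1.0954; V=0.661157+1.338843+-1.095417=0.9046
k=6 src: inc=-1.095417, refl=-1.095417·-1.000000=1.0954; V=2.000000+-1.095417+1.095417=2.0000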